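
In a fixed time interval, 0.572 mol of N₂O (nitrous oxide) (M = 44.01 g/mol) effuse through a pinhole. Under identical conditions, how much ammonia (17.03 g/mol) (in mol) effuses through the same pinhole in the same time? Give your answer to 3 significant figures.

From Graham's law, rate_NH₃/rate_N₂O = √(M_N₂O/M_NH₃) = √(44.01/17.03) = √2.584 = 1.608.
So the amount for NH₃ is 0.572 × 1.608 = 0.920 mol.

0.920 mol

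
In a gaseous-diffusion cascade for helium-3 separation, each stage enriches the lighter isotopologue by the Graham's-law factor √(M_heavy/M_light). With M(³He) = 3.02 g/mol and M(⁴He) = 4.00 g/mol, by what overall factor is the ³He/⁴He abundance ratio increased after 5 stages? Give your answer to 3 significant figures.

The single-stage factor is √(M_heavy/M_light), so 5 stages give [√(4.00/3.02)]^5 = (4.00/3.02)^(5/2).
= 1.32450^(5/2) = 2.02.

2.02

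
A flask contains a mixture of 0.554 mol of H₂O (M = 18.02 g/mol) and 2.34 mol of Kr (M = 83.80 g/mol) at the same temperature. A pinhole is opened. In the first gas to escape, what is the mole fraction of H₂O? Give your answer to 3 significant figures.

Each component's effusion rate ∝ (its partial pressure)·(1/√M) ∝ n_i/√M_i.
Mole fraction of H₂O in the effusate = (n_H₂O/√M_H₂O) / (n_H₂O/√M_H₂O + n_Kr/√M_Kr)
= (0.554/√18.02) / (0.554/√18.02 + 2.34/√83.80) = 0.1305/(0.1305 + 0.2556) = 0.338.

0.338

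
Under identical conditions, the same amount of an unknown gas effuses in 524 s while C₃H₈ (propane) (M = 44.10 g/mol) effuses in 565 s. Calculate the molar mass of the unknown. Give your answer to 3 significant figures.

Since effusion rate ∝ 1/√M, t_X/t_C₃H₈ = √(M_X/M_C₃H₈).
524/565 = 0.9274 = √(M_X/44.10)
M_X = 44.10 × 0.9274² = 44.10 × 0.8601 = 37.9 g/mol

37.9 g/mol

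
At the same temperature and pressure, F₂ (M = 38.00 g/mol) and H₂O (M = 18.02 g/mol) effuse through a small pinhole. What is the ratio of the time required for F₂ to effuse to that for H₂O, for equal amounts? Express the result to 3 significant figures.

Since effusion rate ∝ 1/√M, t_F₂/t_H₂O = √(M_F₂/M_H₂O) = √(38.00/18.02) = √2.109 = 1.45.

1.45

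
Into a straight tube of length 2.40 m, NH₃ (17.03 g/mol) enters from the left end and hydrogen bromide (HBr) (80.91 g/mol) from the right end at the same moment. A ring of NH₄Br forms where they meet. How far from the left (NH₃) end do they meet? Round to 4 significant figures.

1.645 m

Graham's law gives d_NH₃/d_HBr = rate_NH₃/rate_HBr = √(M_HBr/M_NH₃) = √(80.91/17.03) = 2.180.
With d_NH₃ + d_HBr = 2.40 m, d_HBr = 2.40/(1 + 2.180) = 0.7548 m.
d_NH₃ = 2.40 − 0.7548 = 1.645 m.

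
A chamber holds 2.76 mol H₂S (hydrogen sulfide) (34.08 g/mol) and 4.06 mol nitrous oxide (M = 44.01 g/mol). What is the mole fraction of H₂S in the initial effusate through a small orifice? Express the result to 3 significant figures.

Effusion rate of each component ∝ n_i/√M_i (partial pressure × 1/√M).
Mole fraction of H₂S in the effusate = (n_H₂S/√M_H₂S) / (n_H₂S/√M_H₂S + n_N₂O/√M_N₂O)
= (2.76/√34.08) / (2.76/√34.08 + 4.06/√44.01) = 0.4728/(0.4728 + 0.6120) = 0.436.

0.436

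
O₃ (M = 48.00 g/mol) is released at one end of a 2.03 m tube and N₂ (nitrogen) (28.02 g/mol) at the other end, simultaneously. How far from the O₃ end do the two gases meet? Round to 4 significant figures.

Distances travelled in equal time are proportional to diffusion rates, so d_O₃/d_N₂ = √(M_N₂/M_O₃) = √(28.02/48.00) = 0.7640.
With d_O₃ + d_N₂ = 2.03 m, d_N₂ = 2.03/(1 + 0.7640) = 1.151 m.
d_O₃ = 2.03 − 1.151 = 0.8792 m.

0.8792 m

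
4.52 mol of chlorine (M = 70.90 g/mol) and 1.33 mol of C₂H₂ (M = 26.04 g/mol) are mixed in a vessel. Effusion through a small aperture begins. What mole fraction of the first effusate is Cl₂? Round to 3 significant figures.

Effusion rate of each component ∝ n_i/√M_i (partial pressure × 1/√M).
Mole fraction of Cl₂ in the effusate = (n_Cl₂/√M_Cl₂) / (n_Cl₂/√M_Cl₂ + n_C₂H₂/√M_C₂H₂)
= (4.52/√70.90) / (4.52/√70.90 + 1.33/√26.04) = 0.5368/(0.5368 + 0.2606) = 0.673.

0.673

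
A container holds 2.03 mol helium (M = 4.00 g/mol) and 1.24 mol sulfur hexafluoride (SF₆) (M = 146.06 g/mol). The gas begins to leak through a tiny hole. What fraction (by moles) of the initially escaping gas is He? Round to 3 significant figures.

0.908

Rate_i ∝ x_i/√M_i (Graham's law weighted by mole fraction), so the effusate composition follows n_i/√M_i.
Mole fraction of He in the effusate = (n_He/√M_He) / (n_He/√M_He + n_SF₆/√M_SF₆)
= (2.03/√4.00) / (2.03/√4.00 + 1.24/√146.06) = 1.015/(1.015 + 0.1026) = 0.908.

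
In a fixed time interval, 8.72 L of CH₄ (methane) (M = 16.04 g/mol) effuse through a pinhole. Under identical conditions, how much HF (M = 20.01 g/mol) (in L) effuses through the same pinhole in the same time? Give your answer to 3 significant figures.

7.81 L

Since effusion rate ∝ 1/√M, rate_HF/rate_CH₄ = √(M_CH₄/M_HF) = √(16.04/20.01) = √0.8016 = 0.8953.
So the volume for HF is 8.72 × 0.8953 = 7.81 L.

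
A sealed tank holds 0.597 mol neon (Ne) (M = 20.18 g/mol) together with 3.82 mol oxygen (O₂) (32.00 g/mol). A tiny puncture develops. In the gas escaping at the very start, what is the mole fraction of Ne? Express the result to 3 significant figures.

0.164

Each component's effusion rate ∝ (its partial pressure)·(1/√M) ∝ n_i/√M_i.
x_Ne(eff) = (n_Ne/√M_Ne) / (n_Ne/√M_Ne + n_O₂/√M_O₂)
= (0.597/√20.18) / (0.597/√20.18 + 3.82/√32.00) = 0.1329/(0.1329 + 0.6753) = 0.164.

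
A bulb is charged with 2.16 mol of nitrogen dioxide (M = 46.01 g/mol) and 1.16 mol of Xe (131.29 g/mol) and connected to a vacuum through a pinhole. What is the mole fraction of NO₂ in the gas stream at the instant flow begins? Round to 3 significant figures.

0.759

Rate_i ∝ x_i/√M_i (Graham's law weighted by mole fraction), so the effusate composition follows n_i/√M_i.
x_NO₂(eff) = (n_NO₂/√M_NO₂) / (n_NO₂/√M_NO₂ + n_Xe/√M_Xe)
= (2.16/√46.01) / (2.16/√46.01 + 1.16/√131.29) = 0.3184/(0.3184 + 0.1012) = 0.759.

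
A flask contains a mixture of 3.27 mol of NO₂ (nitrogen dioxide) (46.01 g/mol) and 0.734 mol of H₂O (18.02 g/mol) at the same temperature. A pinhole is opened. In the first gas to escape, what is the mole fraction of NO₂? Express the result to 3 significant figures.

0.736

Rate_i ∝ x_i/√M_i (Graham's law weighted by mole fraction), so the effusate composition follows n_i/√M_i.
x_NO₂(eff) = (n_NO₂/√M_NO₂) / (n_NO₂/√M_NO₂ + n_H₂O/√M_H₂O)
= (3.27/√46.01) / (3.27/√46.01 + 0.734/√18.02) = 0.4821/(0.4821 + 0.1729) = 0.736.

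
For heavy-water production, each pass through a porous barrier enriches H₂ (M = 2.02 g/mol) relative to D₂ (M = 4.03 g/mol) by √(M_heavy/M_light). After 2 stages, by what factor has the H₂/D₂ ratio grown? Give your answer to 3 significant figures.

2.00

After 2 stages the ratio has grown by (√(4.03/2.02))^2 = (4.03/2.02)^(2/2).
= 1.99505^1 = 2.00.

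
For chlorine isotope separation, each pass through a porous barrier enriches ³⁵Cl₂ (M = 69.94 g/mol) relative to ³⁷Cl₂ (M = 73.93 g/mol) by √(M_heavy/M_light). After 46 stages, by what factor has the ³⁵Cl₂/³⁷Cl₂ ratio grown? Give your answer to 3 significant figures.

Each stage multiplies the ratio by α = √(73.93/69.94), so after 46 stages the overall factor is α^46 = (73.93/69.94)^(46/2).
= 1.05705^23 = 3.58.

3.58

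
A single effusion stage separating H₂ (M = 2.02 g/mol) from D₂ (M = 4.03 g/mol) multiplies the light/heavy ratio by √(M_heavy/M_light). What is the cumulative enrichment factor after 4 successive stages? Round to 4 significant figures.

Each stage multiplies the ratio by α = √(4.03/2.02), so after 4 stages the overall factor is α^4 = (4.03/2.02)^(4/2).
= 1.99505^2 = 3.980.

3.980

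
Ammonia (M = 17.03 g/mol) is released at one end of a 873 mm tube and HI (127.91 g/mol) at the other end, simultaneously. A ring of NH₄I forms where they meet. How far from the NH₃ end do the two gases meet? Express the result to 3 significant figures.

The fronts meet when d_NH₃ + d_HI = L with d_NH₃/d_HI = √(M_HI/M_NH₃) (Graham's law). Here √(M_HI/M_NH₃) = √(127.91/17.03) = 2.741.
With d_NH₃ + d_HI = 873 mm, d_HI = 873/(1 + 2.741) = 233.4 mm.
d_NH₃ = 873 − 233.4 = 640 mm.

640 mm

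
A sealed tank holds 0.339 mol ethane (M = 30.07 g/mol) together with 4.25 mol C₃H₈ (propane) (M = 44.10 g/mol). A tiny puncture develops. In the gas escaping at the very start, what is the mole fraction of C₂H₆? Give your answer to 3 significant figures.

0.0881

Each component's effusion rate ∝ (its partial pressure)·(1/√M) ∝ n_i/√M_i.
x_C₂H₆(eff) = (n_C₂H₆/√M_C₂H₆) / (n_C₂H₆/√M_C₂H₆ + n_C₃H₈/√M_C₃H₈)
= (0.339/√30.07) / (0.339/√30.07 + 4.25/√44.10) = 0.06182/(0.06182 + 0.6400) = 0.0881.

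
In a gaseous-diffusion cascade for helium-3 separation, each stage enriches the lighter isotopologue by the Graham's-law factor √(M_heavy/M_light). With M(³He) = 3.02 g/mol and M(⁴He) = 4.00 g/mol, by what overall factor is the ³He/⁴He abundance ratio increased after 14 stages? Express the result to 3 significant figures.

Overall factor = α^14 with α = √(4.00/3.02), i.e. (4.00/3.02)^(14/2).
= 1.32450^7 = 7.15.

7.15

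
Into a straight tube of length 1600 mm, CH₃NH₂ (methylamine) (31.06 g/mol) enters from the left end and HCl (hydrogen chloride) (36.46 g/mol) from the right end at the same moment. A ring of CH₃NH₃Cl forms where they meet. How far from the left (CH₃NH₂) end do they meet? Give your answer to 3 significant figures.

Graham's law gives d_CH₃NH₂/d_HCl = rate_CH₃NH₂/rate_HCl = √(M_HCl/M_CH₃NH₂) = √(36.46/31.06) = 1.083.
With d_CH₃NH₂ + d_HCl = 1600 mm, d_HCl = 1600/(1 + 1.083) = 768.0 mm.
d_CH₃NH₂ = 1600 − 768.0 = 832 mm.

832 mm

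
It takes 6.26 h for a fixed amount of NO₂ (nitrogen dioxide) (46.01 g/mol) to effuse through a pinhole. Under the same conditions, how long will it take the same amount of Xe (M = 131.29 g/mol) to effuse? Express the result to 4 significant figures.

Using Graham's law: t_Xe/t_NO₂ = √(M_Xe/M_NO₂) = √(131.29/46.01) = √2.854 = 1.689.
So the time for Xe is 6.26 × 1.689 = 10.57 h.

10.57 h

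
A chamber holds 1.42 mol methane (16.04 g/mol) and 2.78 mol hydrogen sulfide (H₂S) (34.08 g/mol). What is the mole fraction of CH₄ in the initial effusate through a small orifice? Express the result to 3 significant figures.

0.427

Each component's effusion rate ∝ (its partial pressure)·(1/√M) ∝ n_i/√M_i.
So x_CH₄ in the escaping gas = (n_CH₄/√M_CH₄) / Σ(n_i/√M_i)
= (1.42/√16.04) / (1.42/√16.04 + 2.78/√34.08) = 0.3546/(0.3546 + 0.4762) = 0.427.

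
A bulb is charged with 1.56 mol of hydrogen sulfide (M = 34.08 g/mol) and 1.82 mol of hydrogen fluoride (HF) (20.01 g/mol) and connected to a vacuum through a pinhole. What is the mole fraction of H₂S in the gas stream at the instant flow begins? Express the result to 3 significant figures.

0.396

Each component's effusion rate ∝ (its partial pressure)·(1/√M) ∝ n_i/√M_i.
Mole fraction of H₂S in the effusate = (n_H₂S/√M_H₂S) / (n_H₂S/√M_H₂S + n_HF/√M_HF)
= (1.56/√34.08) / (1.56/√34.08 + 1.82/√20.01) = 0.2672/(0.2672 + 0.4069) = 0.396.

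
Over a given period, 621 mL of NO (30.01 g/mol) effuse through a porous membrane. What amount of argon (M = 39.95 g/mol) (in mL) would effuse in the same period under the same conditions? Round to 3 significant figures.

538 mL

Graham's law gives rate_Ar/rate_NO = √(M_NO/M_Ar) = √(30.01/39.95) = √0.7512 = 0.8667.
So the volume for Ar is 621 × 0.8667 = 538 mL.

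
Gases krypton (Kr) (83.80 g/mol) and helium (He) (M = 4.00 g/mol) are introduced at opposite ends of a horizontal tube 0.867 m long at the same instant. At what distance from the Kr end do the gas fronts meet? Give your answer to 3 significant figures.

0.155 m

In equal time, each gas travels a distance ∝ its rate ∝ 1/√M, so d_Kr/d_He = √(M_He/M_Kr) = √(4.00/83.80) = 0.2185.
With d_Kr + d_He = 0.867 m, d_He = 0.867/(1 + 0.2185) = 0.7115 m.
d_Kr = 0.867 − 0.7115 = 0.155 m.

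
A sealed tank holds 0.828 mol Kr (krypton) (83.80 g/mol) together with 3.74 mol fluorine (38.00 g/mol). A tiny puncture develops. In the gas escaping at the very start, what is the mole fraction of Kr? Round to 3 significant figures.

Rate_i ∝ x_i/√M_i (Graham's law weighted by mole fraction), so the effusate composition follows n_i/√M_i.
So x_Kr in the escaping gas = (n_Kr/√M_Kr) / Σ(n_i/√M_i)
= (0.828/√83.80) / (0.828/√83.80 + 3.74/√38.00) = 0.09045/(0.09045 + 0.6067) = 0.130.

0.130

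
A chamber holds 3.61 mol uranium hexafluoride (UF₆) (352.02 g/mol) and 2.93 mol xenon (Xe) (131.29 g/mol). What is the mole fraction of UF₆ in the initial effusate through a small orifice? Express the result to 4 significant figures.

The effusion rate of species i is ∝ p_i/√M_i ∝ n_i/√M_i.
Mole fraction of UF₆ in the effusate = (n_UF₆/√M_UF₆) / (n_UF₆/√M_UF₆ + n_Xe/√M_Xe)
= (3.61/√352.02) / (3.61/√352.02 + 2.93/√131.29) = 0.1924/(0.1924 + 0.2557) = 0.4294.

0.4294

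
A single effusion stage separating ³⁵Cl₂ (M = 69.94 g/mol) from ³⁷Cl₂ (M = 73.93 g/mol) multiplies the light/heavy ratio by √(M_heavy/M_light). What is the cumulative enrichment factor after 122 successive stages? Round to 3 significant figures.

29.5

The single-stage factor is √(M_heavy/M_light), so 122 stages give [√(73.93/69.94)]^122 = (73.93/69.94)^(122/2).
= 1.05705^61 = 29.5.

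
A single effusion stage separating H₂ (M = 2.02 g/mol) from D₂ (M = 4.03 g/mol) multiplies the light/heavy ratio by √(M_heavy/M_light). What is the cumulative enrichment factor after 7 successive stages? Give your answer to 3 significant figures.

11.2

After 7 stages the ratio has grown by (√(4.03/2.02))^7 = (4.03/2.02)^(7/2).
= 1.99505^(7/2) = 11.2.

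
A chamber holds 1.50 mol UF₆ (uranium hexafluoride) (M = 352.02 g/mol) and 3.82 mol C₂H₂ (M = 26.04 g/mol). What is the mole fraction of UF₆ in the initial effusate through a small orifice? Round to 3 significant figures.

0.0965

Rate_i ∝ x_i/√M_i (Graham's law weighted by mole fraction), so the effusate composition follows n_i/√M_i.
x_UF₆(eff) = (n_UF₆/√M_UF₆) / (n_UF₆/√M_UF₆ + n_C₂H₂/√M_C₂H₂)
= (1.50/√352.02) / (1.50/√352.02 + 3.82/√26.04) = 0.07995/(0.07995 + 0.7486) = 0.0965.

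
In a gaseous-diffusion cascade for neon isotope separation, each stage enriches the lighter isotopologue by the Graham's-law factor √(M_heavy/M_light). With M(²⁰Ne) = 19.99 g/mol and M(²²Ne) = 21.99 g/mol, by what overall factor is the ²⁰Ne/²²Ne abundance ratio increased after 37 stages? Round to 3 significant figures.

5.84

The single-stage factor is √(M_heavy/M_light), so 37 stages give [√(21.99/19.99)]^37 = (21.99/19.99)^(37/2).
= 1.10005^(37/2) = 5.84.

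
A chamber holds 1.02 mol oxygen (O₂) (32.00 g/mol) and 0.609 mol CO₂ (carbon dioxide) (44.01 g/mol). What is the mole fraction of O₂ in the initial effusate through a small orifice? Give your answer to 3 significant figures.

0.663

Each component's effusion rate ∝ (its partial pressure)·(1/√M) ∝ n_i/√M_i.
Mole fraction of O₂ in the effusate = (n_O₂/√M_O₂) / (n_O₂/√M_O₂ + n_CO₂/√M_CO₂)
= (1.02/√32.00) / (1.02/√32.00 + 0.609/√44.01) = 0.1803/(0.1803 + 0.09180) = 0.663.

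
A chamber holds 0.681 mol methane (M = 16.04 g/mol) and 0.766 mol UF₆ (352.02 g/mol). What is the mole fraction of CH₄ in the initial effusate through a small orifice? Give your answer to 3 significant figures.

Rate_i ∝ x_i/√M_i (Graham's law weighted by mole fraction), so the effusate composition follows n_i/√M_i.
So x_CH₄ in the escaping gas = (n_CH₄/√M_CH₄) / Σ(n_i/√M_i)
= (0.681/√16.04) / (0.681/√16.04 + 0.766/√352.02) = 0.1700/(0.1700 + 0.04083) = 0.806.

0.806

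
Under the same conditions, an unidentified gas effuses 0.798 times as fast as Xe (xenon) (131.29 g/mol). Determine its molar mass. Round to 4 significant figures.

By Graham's law, rate_X/rate_Xe = √(M_Xe/M_X).
0.798 = √(131.29/M_X)
M_X = 131.29 / 0.798² = 131.29 / 0.6368 = 206.2 g/mol

206.2 g/mol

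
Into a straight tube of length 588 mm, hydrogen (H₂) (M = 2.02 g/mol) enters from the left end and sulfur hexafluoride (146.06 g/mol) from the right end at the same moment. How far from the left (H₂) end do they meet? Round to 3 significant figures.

526 mm

The fronts meet when d_H₂ + d_SF₆ = L with d_H₂/d_SF₆ = √(M_SF₆/M_H₂) (Graham's law). Here √(M_SF₆/M_H₂) = √(146.06/2.02) = 8.503.
With d_H₂ + d_SF₆ = 588 mm, d_SF₆ = 588/(1 + 8.503) = 61.87 mm.
d_H₂ = 588 − 61.87 = 526 mm.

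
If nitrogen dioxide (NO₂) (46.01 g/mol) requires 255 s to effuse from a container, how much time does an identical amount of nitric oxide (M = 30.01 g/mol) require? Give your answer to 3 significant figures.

206 s

Graham's law gives t_NO/t_NO₂ = √(M_NO/M_NO₂) = √(30.01/46.01) = √0.6522 = 0.8076.
So the time for NO is 255 × 0.8076 = 206 s.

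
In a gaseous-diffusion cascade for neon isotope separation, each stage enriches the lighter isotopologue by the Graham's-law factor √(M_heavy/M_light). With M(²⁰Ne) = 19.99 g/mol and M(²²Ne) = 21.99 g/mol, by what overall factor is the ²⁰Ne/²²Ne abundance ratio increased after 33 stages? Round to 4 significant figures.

4.823

The single-stage factor is √(M_heavy/M_light), so 33 stages give [√(21.99/19.99)]^33 = (21.99/19.99)^(33/2).
= 1.10005^(33/2) = 4.823.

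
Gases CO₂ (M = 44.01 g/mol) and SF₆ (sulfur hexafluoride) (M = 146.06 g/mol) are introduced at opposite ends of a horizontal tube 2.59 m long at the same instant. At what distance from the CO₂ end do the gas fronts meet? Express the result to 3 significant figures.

1.67 m

Distances travelled in equal time are proportional to diffusion rates, so d_CO₂/d_SF₆ = √(M_SF₆/M_CO₂) = √(146.06/44.01) = 1.822.
With d_CO₂ + d_SF₆ = 2.59 m, d_SF₆ = 2.59/(1 + 1.822) = 0.9179 m.
d_CO₂ = 2.59 − 0.9179 = 1.67 m.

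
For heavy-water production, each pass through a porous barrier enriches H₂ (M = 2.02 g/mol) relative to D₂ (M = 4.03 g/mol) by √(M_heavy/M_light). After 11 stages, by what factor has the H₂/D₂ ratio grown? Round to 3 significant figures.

The single-stage factor is √(M_heavy/M_light), so 11 stages give [√(4.03/2.02)]^11 = (4.03/2.02)^(11/2).
= 1.99505^(11/2) = 44.6.

44.6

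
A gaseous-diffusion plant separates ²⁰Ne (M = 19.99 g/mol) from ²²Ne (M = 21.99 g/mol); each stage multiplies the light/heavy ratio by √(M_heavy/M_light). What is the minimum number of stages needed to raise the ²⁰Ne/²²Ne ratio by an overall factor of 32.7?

74

Single-stage factor α = √(21.99/19.99), so ln α = ½ ln(1.10005) = 0.04768.
Need α^N ≥ 32.7 ⇒ N ≥ ln(32.7) / ln α = 3.487 / 0.04768 = 73.14.
Rounding up, N = 74 stages.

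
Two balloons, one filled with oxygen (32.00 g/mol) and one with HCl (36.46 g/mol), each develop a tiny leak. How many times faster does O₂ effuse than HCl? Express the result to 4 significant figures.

1.067

Graham's law gives rate_O₂/rate_HCl = √(M_HCl/M_O₂) = √(36.46/32.00) = √1.139 = 1.067.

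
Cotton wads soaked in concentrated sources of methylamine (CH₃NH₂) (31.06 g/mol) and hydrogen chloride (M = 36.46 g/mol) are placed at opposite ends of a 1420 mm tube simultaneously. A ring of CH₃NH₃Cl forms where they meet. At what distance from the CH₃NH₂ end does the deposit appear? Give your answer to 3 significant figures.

738 mm

Graham's law gives d_CH₃NH₂/d_HCl = rate_CH₃NH₂/rate_HCl = √(M_HCl/M_CH₃NH₂) = √(36.46/31.06) = 1.083.
With d_CH₃NH₂ + d_HCl = 1420 mm, d_HCl = 1420/(1 + 1.083) = 681.6 mm.
d_CH₃NH₂ = 1420 − 681.6 = 738 mm.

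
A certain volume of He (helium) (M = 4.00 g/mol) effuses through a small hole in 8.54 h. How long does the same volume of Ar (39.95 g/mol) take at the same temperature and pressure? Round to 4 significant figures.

26.99 h

By Graham's law, t_Ar/t_He = √(M_Ar/M_He) = √(39.95/4.00) = √9.988 = 3.160.
So the time for Ar is 8.54 × 3.160 = 26.99 h.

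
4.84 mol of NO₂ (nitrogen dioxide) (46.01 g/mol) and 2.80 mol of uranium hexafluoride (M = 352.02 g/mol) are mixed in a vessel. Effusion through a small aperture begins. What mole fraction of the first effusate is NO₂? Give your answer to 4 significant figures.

0.8270

Each component's effusion rate ∝ (its partial pressure)·(1/√M) ∝ n_i/√M_i.
Mole fraction of NO₂ in the effusate = (n_NO₂/√M_NO₂) / (n_NO₂/√M_NO₂ + n_UF₆/√M_UF₆)
= (4.84/√46.01) / (4.84/√46.01 + 2.80/√352.02) = 0.7135/(0.7135 + 0.1492) = 0.8270.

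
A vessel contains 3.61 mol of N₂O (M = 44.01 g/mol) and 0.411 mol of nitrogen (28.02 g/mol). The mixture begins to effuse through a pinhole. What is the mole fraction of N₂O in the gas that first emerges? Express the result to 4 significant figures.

Effusion rate of each component ∝ n_i/√M_i (partial pressure × 1/√M).
Mole fraction of N₂O in the effusate = (n_N₂O/√M_N₂O) / (n_N₂O/√M_N₂O + n_N₂/√M_N₂)
= (3.61/√44.01) / (3.61/√44.01 + 0.411/√28.02) = 0.5442/(0.5442 + 0.07764) = 0.8751.

0.8751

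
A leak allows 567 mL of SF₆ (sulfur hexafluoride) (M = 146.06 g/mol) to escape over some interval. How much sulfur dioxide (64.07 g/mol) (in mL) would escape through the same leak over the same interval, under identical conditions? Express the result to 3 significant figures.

856 mL

Since effusion rate ∝ 1/√M, rate_SO₂/rate_SF₆ = √(M_SF₆/M_SO₂) = √(146.06/64.07) = √2.280 = 1.510.
So the volume for SO₂ is 567 × 1.510 = 856 mL.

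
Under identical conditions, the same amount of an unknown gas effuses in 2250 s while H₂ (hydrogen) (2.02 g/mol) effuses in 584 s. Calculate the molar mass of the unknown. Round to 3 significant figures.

By Graham's law, t_X/t_H₂ = √(M_X/M_H₂).
2250/584 = 3.853 = √(M_X/2.02)
M_X = 2.02 × 3.853² = 2.02 × 14.84 = 30.0 g/mol

30.0 g/mol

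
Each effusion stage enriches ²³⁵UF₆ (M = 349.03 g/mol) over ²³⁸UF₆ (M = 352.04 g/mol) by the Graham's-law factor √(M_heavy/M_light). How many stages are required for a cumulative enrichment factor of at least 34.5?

825

With α = √(352.04/349.03) per stage, ln α = ½ ln(1.00862) = 0.004293.
Need α^N ≥ 34.5 ⇒ N ≥ ln(34.5) / ln α = 3.541 / 0.004293 = 824.73.
Minimum whole number of stages: N = 825.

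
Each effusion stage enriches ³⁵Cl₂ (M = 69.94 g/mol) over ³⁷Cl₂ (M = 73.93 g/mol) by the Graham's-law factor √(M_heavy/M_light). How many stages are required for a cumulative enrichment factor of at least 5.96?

65

Per stage α = (73.93/69.94)^(1/2) = 1.05705^0.5, giving ln α = 0.02774.
Need α^N ≥ 5.96 ⇒ N ≥ ln(5.96) / ln α = 1.785 / 0.02774 = 64.35.
Minimum whole number of stages: N = 65.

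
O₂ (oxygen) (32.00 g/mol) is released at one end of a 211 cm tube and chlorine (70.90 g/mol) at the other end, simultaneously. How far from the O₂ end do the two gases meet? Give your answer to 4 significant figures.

Graham's law gives d_O₂/d_Cl₂ = rate_O₂/rate_Cl₂ = √(M_Cl₂/M_O₂) = √(70.90/32.00) = 1.488.
With d_O₂ + d_Cl₂ = 211 cm, d_Cl₂ = 211/(1 + 1.488) = 84.79 cm.
d_O₂ = 211 − 84.79 = 126.2 cm.

126.2 cm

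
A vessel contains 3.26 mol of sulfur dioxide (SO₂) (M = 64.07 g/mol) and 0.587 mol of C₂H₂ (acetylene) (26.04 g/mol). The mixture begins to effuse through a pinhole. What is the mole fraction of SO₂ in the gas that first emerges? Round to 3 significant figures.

0.780

Effusion rate of each component ∝ n_i/√M_i (partial pressure × 1/√M).
Mole fraction of SO₂ in the effusate = (n_SO₂/√M_SO₂) / (n_SO₂/√M_SO₂ + n_C₂H₂/√M_C₂H₂)
= (3.26/√64.07) / (3.26/√64.07 + 0.587/√26.04) = 0.4073/(0.4073 + 0.1150) = 0.780.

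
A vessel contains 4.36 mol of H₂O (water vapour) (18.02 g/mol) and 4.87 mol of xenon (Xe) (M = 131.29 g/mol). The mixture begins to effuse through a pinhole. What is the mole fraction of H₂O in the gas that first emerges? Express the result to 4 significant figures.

The effusion rate of species i is ∝ p_i/√M_i ∝ n_i/√M_i.
Mole fraction of H₂O in the effusate = (n_H₂O/√M_H₂O) / (n_H₂O/√M_H₂O + n_Xe/√M_Xe)
= (4.36/√18.02) / (4.36/√18.02 + 4.87/√131.29) = 1.027/(1.027 + 0.4250) = 0.7073.

0.7073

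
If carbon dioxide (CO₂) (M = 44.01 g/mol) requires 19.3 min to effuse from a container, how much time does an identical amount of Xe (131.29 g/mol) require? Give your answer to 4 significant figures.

Since effusion rate ∝ 1/√M, t_Xe/t_CO₂ = √(M_Xe/M_CO₂) = √(131.29/44.01) = √2.983 = 1.727.
So the time for Xe is 19.3 × 1.727 = 33.33 min.

33.33 min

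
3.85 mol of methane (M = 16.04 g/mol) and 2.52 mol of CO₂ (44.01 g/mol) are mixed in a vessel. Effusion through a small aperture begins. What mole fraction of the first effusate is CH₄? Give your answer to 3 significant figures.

Effusion rate of each component ∝ n_i/√M_i (partial pressure × 1/√M).
x_CH₄(eff) = (n_CH₄/√M_CH₄) / (n_CH₄/√M_CH₄ + n_CO₂/√M_CO₂)
= (3.85/√16.04) / (3.85/√16.04 + 2.52/√44.01) = 0.9613/(0.9613 + 0.3799) = 0.717.

0.717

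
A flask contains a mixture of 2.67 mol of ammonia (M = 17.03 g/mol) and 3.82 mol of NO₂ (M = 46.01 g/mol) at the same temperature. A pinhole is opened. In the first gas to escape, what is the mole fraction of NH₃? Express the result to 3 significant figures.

Effusion rate of each component ∝ n_i/√M_i (partial pressure × 1/√M).
x_NH₃(eff) = (n_NH₃/√M_NH₃) / (n_NH₃/√M_NH₃ + n_NO₂/√M_NO₂)
= (2.67/√17.03) / (2.67/√17.03 + 3.82/√46.01) = 0.6470/(0.6470 + 0.5632) = 0.535.

0.535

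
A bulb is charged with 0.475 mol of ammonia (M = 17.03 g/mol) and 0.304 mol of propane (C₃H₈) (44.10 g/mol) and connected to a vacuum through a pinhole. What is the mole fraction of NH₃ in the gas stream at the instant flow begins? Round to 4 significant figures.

0.7155

Effusion rate of each component ∝ n_i/√M_i (partial pressure × 1/√M).
So x_NH₃ in the escaping gas = (n_NH₃/√M_NH₃) / Σ(n_i/√M_i)
= (0.475/√17.03) / (0.475/√17.03 + 0.304/√44.10) = 0.1151/(0.1151 + 0.04578) = 0.7155.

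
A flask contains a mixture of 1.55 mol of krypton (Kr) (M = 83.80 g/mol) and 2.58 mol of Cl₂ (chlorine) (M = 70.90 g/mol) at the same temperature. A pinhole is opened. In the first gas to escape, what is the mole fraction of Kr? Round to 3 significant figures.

0.356

Rate_i ∝ x_i/√M_i (Graham's law weighted by mole fraction), so the effusate composition follows n_i/√M_i.
So x_Kr in the escaping gas = (n_Kr/√M_Kr) / Σ(n_i/√M_i)
= (1.55/√83.80) / (1.55/√83.80 + 2.58/√70.90) = 0.1693/(0.1693 + 0.3064) = 0.356.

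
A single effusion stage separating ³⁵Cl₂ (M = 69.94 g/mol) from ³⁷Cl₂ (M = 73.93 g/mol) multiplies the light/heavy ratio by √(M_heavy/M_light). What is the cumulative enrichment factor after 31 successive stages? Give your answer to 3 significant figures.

Overall factor = α^31 with α = √(73.93/69.94), i.e. (73.93/69.94)^(31/2).
= 1.05705^(31/2) = 2.36.

2.36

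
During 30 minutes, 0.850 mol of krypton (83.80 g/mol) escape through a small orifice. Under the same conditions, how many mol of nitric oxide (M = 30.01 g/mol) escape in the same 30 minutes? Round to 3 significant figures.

1.42 mol

By Graham's law, rate_NO/rate_Kr = √(M_Kr/M_NO) = √(83.80/30.01) = √2.792 = 1.671.
So the amount for NO is 0.850 × 1.671 = 1.42 mol.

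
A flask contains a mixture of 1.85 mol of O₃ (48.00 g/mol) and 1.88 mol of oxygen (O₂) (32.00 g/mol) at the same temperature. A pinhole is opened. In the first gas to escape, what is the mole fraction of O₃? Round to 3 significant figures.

0.446

Effusion rate of each component ∝ n_i/√M_i (partial pressure × 1/√M).
Mole fraction of O₃ in the effusate = (n_O₃/√M_O₃) / (n_O₃/√M_O₃ + n_O₂/√M_O₂)
= (1.85/√48.00) / (1.85/√48.00 + 1.88/√32.00) = 0.2670/(0.2670 + 0.3323) = 0.446.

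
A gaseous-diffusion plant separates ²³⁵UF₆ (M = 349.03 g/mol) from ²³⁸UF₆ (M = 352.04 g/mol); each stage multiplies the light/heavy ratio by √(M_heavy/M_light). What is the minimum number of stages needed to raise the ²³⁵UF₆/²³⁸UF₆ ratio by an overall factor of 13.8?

With α = √(352.04/349.03) per stage, ln α = ½ ln(1.00862) = 0.004293.
Need α^N ≥ 13.8 ⇒ N ≥ ln(13.8) / ln α = 2.625 / 0.004293 = 611.32.
So at least 612 stages are needed.

612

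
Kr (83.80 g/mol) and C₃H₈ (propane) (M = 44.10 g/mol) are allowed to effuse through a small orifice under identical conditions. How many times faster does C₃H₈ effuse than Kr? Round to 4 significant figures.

1.378

Using Graham's law: rate_C₃H₈/rate_Kr = √(M_Kr/M_C₃H₈) = √(83.80/44.10) = √1.900 = 1.378.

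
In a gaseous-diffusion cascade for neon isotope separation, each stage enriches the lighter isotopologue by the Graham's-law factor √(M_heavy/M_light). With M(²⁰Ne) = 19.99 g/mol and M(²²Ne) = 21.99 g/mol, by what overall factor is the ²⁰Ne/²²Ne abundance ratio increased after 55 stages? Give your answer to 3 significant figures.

Overall factor = α^55 with α = √(21.99/19.99), i.e. (21.99/19.99)^(55/2).
= 1.10005^(55/2) = 13.8.

13.8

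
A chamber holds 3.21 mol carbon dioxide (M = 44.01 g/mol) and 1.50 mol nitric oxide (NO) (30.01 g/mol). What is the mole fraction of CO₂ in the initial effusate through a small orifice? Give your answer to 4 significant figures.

0.6386

The effusion rate of species i is ∝ p_i/√M_i ∝ n_i/√M_i.
x_CO₂(eff) = (n_CO₂/√M_CO₂) / (n_CO₂/√M_CO₂ + n_NO/√M_NO)
= (3.21/√44.01) / (3.21/√44.01 + 1.50/√30.01) = 0.4839/(0.4839 + 0.2738) = 0.6386.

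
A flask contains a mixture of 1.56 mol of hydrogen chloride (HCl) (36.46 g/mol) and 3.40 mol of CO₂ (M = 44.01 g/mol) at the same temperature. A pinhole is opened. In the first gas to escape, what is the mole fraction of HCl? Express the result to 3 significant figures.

Rate_i ∝ x_i/√M_i (Graham's law weighted by mole fraction), so the effusate composition follows n_i/√M_i.
Mole fraction of HCl in the effusate = (n_HCl/√M_HCl) / (n_HCl/√M_HCl + n_CO₂/√M_CO₂)
= (1.56/√36.46) / (1.56/√36.46 + 3.40/√44.01) = 0.2584/(0.2584 + 0.5125) = 0.335.

0.335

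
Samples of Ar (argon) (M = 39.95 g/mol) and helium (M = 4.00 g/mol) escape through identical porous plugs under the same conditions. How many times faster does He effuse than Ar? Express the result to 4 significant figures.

3.160

By Graham's law, rate_He/rate_Ar = √(M_Ar/M_He) = √(39.95/4.00) = √9.988 = 3.160.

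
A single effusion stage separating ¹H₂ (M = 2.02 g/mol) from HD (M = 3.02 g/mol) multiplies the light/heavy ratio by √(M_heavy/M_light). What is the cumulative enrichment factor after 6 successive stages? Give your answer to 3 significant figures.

3.34

The single-stage factor is √(M_heavy/M_light), so 6 stages give [√(3.02/2.02)]^6 = (3.02/2.02)^(6/2).
= 1.49505^3 = 3.34.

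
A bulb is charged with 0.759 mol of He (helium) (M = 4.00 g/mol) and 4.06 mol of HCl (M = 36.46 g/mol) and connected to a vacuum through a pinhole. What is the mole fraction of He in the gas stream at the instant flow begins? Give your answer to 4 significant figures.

0.3608

Effusion rate of each component ∝ n_i/√M_i (partial pressure × 1/√M).
Mole fraction of He in the effusate = (n_He/√M_He) / (n_He/√M_He + n_HCl/√M_HCl)
= (0.759/√4.00) / (0.759/√4.00 + 4.06/√36.46) = 0.3795/(0.3795 + 0.6724) = 0.3608.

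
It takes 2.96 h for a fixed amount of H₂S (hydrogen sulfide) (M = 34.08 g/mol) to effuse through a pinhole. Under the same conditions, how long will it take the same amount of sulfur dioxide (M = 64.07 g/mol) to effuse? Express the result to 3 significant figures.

Graham's law gives t_SO₂/t_H₂S = √(M_SO₂/M_H₂S) = √(64.07/34.08) = √1.880 = 1.371.
So the time for SO₂ is 2.96 × 1.371 = 4.06 h.

4.06 h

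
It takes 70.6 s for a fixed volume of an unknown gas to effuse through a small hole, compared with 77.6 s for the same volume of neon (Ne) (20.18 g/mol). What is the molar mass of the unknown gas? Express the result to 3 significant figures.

16.7 g/mol

Graham's law gives t_X/t_Ne = √(M_X/M_Ne).
70.6/77.6 = 0.9098 = √(M_X/20.18)
M_X = 20.18 × 0.9098² = 20.18 × 0.8277 = 16.7 g/mol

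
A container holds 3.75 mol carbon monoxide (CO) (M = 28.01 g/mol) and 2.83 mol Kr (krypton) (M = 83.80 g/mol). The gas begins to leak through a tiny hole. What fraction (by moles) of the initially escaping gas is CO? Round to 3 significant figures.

0.696

Effusion rate of each component ∝ n_i/√M_i (partial pressure × 1/√M).
x_CO(eff) = (n_CO/√M_CO) / (n_CO/√M_CO + n_Kr/√M_Kr)
= (3.75/√28.01) / (3.75/√28.01 + 2.83/√83.80) = 0.7086/(0.7086 + 0.3091) = 0.696.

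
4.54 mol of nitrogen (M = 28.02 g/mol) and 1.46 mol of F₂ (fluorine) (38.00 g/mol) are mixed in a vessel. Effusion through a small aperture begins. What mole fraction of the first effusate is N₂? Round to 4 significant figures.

The effusion rate of species i is ∝ p_i/√M_i ∝ n_i/√M_i.
So x_N₂ in the escaping gas = (n_N₂/√M_N₂) / Σ(n_i/√M_i)
= (4.54/√28.02) / (4.54/√28.02 + 1.46/√38.00) = 0.8577/(0.8577 + 0.2368) = 0.7836.

0.7836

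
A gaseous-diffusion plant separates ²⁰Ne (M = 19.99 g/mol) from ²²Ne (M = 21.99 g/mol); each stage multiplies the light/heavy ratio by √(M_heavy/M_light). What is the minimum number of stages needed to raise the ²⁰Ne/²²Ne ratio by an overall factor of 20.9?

64

Per stage α = (21.99/19.99)^(1/2) = 1.10005^0.5, giving ln α = 0.04768.
Need α^N ≥ 20.9 ⇒ N ≥ ln(20.9) / ln α = 3.040 / 0.04768 = 63.76.
Minimum whole number of stages: N = 64.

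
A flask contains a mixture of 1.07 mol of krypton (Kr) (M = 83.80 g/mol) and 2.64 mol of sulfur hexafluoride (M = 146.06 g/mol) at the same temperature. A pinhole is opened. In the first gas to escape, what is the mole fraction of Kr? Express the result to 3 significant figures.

The effusion rate of species i is ∝ p_i/√M_i ∝ n_i/√M_i.
x_Kr(eff) = (n_Kr/√M_Kr) / (n_Kr/√M_Kr + n_SF₆/√M_SF₆)
= (1.07/√83.80) / (1.07/√83.80 + 2.64/√146.06) = 0.1169/(0.1169 + 0.2184) = 0.349.

0.349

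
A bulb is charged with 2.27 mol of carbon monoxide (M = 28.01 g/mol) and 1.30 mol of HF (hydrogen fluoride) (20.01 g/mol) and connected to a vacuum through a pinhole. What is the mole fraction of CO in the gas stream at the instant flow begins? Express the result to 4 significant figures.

0.5961

Each component's effusion rate ∝ (its partial pressure)·(1/√M) ∝ n_i/√M_i.
So x_CO in the escaping gas = (n_CO/√M_CO) / Σ(n_i/√M_i)
= (2.27/√28.01) / (2.27/√28.01 + 1.30/√20.01) = 0.4289/(0.4289 + 0.2906) = 0.5961.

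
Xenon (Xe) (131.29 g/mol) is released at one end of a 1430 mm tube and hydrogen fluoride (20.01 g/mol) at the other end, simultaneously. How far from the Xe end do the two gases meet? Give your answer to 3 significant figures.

Distances travelled in equal time are proportional to diffusion rates, so d_Xe/d_HF = √(M_HF/M_Xe) = √(20.01/131.29) = 0.3904.
With d_Xe + d_HF = 1430 mm, d_HF = 1430/(1 + 0.3904) = 1028 mm.
d_Xe = 1430 − 1028 = 402 mm.

402 mm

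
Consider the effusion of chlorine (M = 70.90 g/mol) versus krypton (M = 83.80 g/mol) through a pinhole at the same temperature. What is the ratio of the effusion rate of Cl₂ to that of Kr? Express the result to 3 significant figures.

Using Graham's law: rate_Cl₂/rate_Kr = √(M_Kr/M_Cl₂) = √(83.80/70.90) = √1.182 = 1.09.

1.09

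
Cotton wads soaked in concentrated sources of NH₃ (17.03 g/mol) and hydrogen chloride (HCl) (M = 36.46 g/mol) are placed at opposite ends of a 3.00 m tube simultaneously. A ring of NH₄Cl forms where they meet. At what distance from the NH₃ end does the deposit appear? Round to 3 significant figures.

1.78 m

The fronts meet when d_NH₃ + d_HCl = L with d_NH₃/d_HCl = √(M_HCl/M_NH₃) (Graham's law). Here √(M_HCl/M_NH₃) = √(36.46/17.03) = 1.463.
With d_NH₃ + d_HCl = 3.00 m, d_HCl = 3.00/(1 + 1.463) = 1.218 m.
d_NH₃ = 3.00 − 1.218 = 1.78 m.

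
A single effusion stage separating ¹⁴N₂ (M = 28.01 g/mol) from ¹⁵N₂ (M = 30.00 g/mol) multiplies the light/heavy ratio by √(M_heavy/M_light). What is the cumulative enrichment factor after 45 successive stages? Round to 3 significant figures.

Overall factor = α^45 with α = √(30.00/28.01), i.e. (30.00/28.01)^(45/2).
= 1.07105^(45/2) = 4.68.

4.68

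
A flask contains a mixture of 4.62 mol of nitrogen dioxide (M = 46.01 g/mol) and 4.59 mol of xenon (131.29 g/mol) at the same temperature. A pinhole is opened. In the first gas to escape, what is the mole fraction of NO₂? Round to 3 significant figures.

0.630

Rate_i ∝ x_i/√M_i (Graham's law weighted by mole fraction), so the effusate composition follows n_i/√M_i.
x_NO₂(eff) = (n_NO₂/√M_NO₂) / (n_NO₂/√M_NO₂ + n_Xe/√M_Xe)
= (4.62/√46.01) / (4.62/√46.01 + 4.59/√131.29) = 0.6811/(0.6811 + 0.4006) = 0.630.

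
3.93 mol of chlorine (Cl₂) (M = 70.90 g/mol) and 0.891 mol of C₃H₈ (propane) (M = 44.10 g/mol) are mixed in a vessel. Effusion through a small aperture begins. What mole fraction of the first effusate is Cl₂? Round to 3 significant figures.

0.777

Rate_i ∝ x_i/√M_i (Graham's law weighted by mole fraction), so the effusate composition follows n_i/√M_i.
x_Cl₂(eff) = (n_Cl₂/√M_Cl₂) / (n_Cl₂/√M_Cl₂ + n_C₃H₈/√M_C₃H₈)
= (3.93/√70.90) / (3.93/√70.90 + 0.891/√44.10) = 0.4667/(0.4667 + 0.1342) = 0.777.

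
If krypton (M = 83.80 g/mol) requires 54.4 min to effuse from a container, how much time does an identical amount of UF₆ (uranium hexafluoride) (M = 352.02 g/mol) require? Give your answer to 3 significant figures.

111 min

Graham's law gives t_UF₆/t_Kr = √(M_UF₆/M_Kr) = √(352.02/83.80) = √4.201 = 2.050.
So the time for UF₆ is 54.4 × 2.050 = 111 min.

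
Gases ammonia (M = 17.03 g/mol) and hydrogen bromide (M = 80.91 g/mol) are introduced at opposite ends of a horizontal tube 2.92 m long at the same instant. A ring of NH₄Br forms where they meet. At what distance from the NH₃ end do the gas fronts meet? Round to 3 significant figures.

2.00 m

In equal time, each gas travels a distance ∝ its rate ∝ 1/√M, so d_NH₃/d_HBr = √(M_HBr/M_NH₃) = √(80.91/17.03) = 2.180.
With d_NH₃ + d_HBr = 2.92 m, d_HBr = 2.92/(1 + 2.180) = 0.9183 m.
d_NH₃ = 2.92 − 0.9183 = 2.00 m.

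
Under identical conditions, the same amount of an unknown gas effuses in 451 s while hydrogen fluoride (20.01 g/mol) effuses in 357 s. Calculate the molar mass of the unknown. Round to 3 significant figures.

31.9 g/mol

From Graham's law, t_X/t_HF = √(M_X/M_HF).
451/357 = 1.263 = √(M_X/20.01)
M_X = 20.01 × 1.263² = 20.01 × 1.596 = 31.9 g/mol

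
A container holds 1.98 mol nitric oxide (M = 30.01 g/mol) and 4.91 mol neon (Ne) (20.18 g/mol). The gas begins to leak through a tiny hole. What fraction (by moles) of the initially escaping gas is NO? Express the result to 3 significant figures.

0.249

The effusion rate of species i is ∝ p_i/√M_i ∝ n_i/√M_i.
x_NO(eff) = (n_NO/√M_NO) / (n_NO/√M_NO + n_Ne/√M_Ne)
= (1.98/√30.01) / (1.98/√30.01 + 4.91/√20.18) = 0.3614/(0.3614 + 1.093) = 0.249.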